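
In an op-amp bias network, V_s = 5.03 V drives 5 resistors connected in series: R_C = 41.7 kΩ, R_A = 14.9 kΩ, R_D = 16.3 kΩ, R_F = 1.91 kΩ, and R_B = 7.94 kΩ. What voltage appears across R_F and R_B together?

V ≈ 0.599 V

Series total: ΣR = 41.7 + 14.9 + 16.3 + 1.91 + 7.94 = 82.75 kΩ.
R_{R_F..R_B} = 1.91 + 7.94 = 9.850 kΩ.
Voltage divider: V = V_s · (9.850 / 82.75) = 5.03 × 0.1190 = 0.5987 V.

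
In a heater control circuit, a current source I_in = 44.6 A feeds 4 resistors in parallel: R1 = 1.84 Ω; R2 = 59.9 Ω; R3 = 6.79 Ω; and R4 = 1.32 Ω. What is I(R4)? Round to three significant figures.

Conductances: ΣG = 1/1.84 + 1/59.9 + 1/6.79 + 1/1.32 = 1.465 (1/Ω).
Current divider: I(R4) = I_in · G_k/ΣG = 44.6 × (0.7576/1.465) = 44.6 × 0.5171 = 23.06 A.

I ≈ 23.1 A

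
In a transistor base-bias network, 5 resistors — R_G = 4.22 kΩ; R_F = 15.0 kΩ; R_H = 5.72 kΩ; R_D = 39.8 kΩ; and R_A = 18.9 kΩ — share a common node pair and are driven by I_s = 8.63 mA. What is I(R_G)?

I ≈ 3.67 mA

Total conductance ΣG = 1/4.22 + 1/15.0 + 1/5.72 + 1/39.8 + 1/18.9 = 0.5565 (units of 1/kΩ).
Current divider: I(R_G) = I_s · G_k/ΣG = 8.63 × (0.2370/0.5565) = 8.63 × 0.4258 = 3.675 mA.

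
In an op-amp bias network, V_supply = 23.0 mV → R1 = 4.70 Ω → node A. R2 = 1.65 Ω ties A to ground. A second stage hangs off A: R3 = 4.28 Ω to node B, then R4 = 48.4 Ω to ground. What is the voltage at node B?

V_B ≈ 5.37 mV

Node A sees R2 in parallel with the series input of stage 2, R3 + R4 = 52.68 Ω.
R2 ‖ (R3+R4) = 1.600 Ω.
So V_A = 23.0 × 0.2540 = 5.841 mV.
Stage 2 is unloaded, so V_B = V_A · R4/(R3+R4) = 5.841 × 48.4/52.68 = 5.366 mV.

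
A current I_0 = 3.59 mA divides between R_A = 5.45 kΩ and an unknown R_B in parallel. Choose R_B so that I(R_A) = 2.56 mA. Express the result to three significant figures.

Two-branch current divider: I_A = I_0 · R_B/(R_A + R_B).
With f = 0.7131, R_B = R_A · f/(1−f) = 5.45 × 2.485 = 13.55 kΩ.

R_B ≈ 13.5 kΩ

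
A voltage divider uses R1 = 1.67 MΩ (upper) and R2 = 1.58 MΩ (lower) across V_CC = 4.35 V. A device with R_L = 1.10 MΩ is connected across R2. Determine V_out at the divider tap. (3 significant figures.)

R2 ‖ R_L = (1.58 × 1.10)/(1.58 + 1.10) = 0.6485 MΩ.
Voltage divider with the loaded lower leg: V_out = 4.35 × 0.6485/(1.67 + 0.6485) = 4.35 × 0.2797 = 1.217 V.
(Unloaded it would be 2.11 V; the load pulls it down.)

V_out ≈ 1.22 V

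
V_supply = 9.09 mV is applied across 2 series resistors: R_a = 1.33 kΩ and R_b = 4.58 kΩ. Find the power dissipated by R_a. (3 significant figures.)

Series current I = V_supply/ΣR = 9.09/5.910 = 1.538 µA.
P(R_a) = I²·R_a = (1.538)² × 1.33 = 3.146 nW.

P ≈ 3.15 nW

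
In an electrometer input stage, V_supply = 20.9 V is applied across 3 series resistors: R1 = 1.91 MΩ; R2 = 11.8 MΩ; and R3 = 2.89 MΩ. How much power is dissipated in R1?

The common current is I = 20.9/16.60 = 1.259 µA.
V(R1) = I·R = 2.405 V; P = V·I = 2.405 × 1.259 = 3.028 µW.

P ≈ 3.03 µW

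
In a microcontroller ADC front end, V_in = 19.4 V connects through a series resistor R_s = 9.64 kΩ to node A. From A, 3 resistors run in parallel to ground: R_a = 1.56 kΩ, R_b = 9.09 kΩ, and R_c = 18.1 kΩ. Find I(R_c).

I ≈ 0.122 mA

Equivalent of the parallel group: R_p = 1.240 kΩ.
V_A = 19.4 × 1.240/10.88 = 2.211 V.
Branch current I = V_A/R_c = 2.211/18.1 = 0.1222 mA.
(Equivalently: I_total = 1.783 mA, then current-divider fraction G_k/ΣG = 0.06852.)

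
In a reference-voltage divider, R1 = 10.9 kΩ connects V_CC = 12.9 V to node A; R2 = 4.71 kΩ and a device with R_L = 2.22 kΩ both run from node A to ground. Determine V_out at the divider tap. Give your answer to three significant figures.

R2 ‖ R_L = (4.71 × 2.22)/(4.71 + 2.22) = 1.509 kΩ.
Voltage divider with the loaded lower leg: V_out = 12.9 × 1.509/(10.9 + 1.509) = 12.9 × 0.1216 = 1.569 V.

V_out ≈ 1.57 V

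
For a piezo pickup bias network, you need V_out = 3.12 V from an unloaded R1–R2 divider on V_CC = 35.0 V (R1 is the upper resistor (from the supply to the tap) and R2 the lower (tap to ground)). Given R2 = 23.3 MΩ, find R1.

R1 ≈ 238 MΩ

The divider ratio is R2/(R1+R2) = 3.12/35.0 = 0.08914.
R1 = R2·(1/k − 1) = 23.3 × 10.22 = 238.1 MΩ.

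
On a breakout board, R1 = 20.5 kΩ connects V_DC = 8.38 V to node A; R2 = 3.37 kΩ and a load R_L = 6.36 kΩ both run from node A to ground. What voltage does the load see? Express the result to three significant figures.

V_out ≈ 0.813 V

First combine the lower leg with the load: R2 ‖ R_L = 2.203 kΩ.
Then V_out = V_DC · R2'/(R1 + R2') = 8.38 × 2.203/22.70 = 0.8131 V.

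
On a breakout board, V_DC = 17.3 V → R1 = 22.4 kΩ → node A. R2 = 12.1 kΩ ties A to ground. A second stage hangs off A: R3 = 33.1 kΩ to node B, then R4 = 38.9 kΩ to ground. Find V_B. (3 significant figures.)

Node A sees R2 in parallel with the series input of stage 2, R3 + R4 = 72.00 kΩ.
R2 ‖ (R3+R4) = 10.36 kΩ.
V_A = 17.3 × 10.36/(22.4 + 10.36) = 5.471 V.
Stage 2 is unloaded, so V_B = V_A · R4/(R3+R4) = 5.471 × 38.9/72.00 = 2.956 V.

V_B ≈ 2.96 V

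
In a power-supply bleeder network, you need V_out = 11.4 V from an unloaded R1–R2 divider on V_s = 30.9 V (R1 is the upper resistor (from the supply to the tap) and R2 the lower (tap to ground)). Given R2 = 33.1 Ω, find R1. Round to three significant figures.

R1 ≈ 56.6 Ω

The divider ratio is R2/(R1+R2) = 11.4/30.9 = 0.3689.
So R1 = R2 · (V_s/V_out − 1) = 33.1 × (30.9/11.4 − 1) = 33.1 × 1.711 = 56.62 Ω.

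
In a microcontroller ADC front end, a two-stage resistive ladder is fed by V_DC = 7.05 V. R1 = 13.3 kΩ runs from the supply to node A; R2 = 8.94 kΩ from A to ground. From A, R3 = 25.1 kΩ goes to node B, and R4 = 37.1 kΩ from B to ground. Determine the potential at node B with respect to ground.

Looking into the second stage from A: R3 + R4 = 62.20 kΩ appears in parallel with R2.
Effective lower resistance at A: R2 ‖ 62.20 = 7.817 kΩ.
First divider: V_A = V_DC · 7.817/(13.3 + 7.817) = 2.610 V.
V_B = V_A × 0.5965 = 1.557 V.

V_B ≈ 1.56 V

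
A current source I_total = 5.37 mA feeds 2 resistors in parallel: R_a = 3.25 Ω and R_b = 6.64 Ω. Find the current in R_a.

I ≈ 3.61 mA

With just two branches, the current splits inversely with resistance.
I(R_a) = 5.37 × 6.64/(3.25 + 6.64) = 5.37 × 0.6714 = 3.605 mA.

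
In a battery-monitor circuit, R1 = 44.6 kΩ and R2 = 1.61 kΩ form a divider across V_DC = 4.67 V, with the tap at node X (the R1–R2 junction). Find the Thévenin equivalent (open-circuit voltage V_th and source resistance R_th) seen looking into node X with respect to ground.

V_th is the unloaded tap voltage: V_DC · R2/(R1+R2) = 4.67 × 0.03484 = 0.1627 V.
With V_DC suppressed (replaced by a short), R_th = R1 ‖ R2 = (44.60 × 1.61)/(44.60 + 1.61) = 1.554 kΩ.

V_th ≈ 0.163 V, R_th ≈ 1.55 kΩ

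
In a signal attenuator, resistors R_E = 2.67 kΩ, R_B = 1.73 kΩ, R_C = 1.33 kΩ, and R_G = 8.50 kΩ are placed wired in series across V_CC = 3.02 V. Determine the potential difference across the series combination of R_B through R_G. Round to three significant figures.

V ≈ 2.45 V

Series total: ΣR = 2.67 + 1.73 + 1.33 + 8.50 = 14.23 kΩ.
R_{R_B..R_G} = 1.73 + 1.33 + 8.50 = 11.56 kΩ.
Voltage divider: V = V_CC · (11.56 / 14.23) = 3.02 × 0.8124 = 2.453 V.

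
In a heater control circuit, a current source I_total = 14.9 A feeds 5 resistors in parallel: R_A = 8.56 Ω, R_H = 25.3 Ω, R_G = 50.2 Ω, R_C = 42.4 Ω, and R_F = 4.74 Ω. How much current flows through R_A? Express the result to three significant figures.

I ≈ 4.24 A

ΣG = 1/8.56 + 1/25.3 + 1/50.2 + 1/42.4 + 1/4.74 = 0.4108.
By the current-divider rule, I = I_total · G_k/ΣG = 14.9 × 0.2844 = 4.237 A.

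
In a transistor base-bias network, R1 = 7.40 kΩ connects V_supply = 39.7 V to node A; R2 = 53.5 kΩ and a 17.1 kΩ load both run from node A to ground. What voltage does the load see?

First combine the lower leg with the load: R2 ‖ R_L = 12.96 kΩ.
Now apply the divider: V_out = 39.7 × 0.6365 = 25.27 V.

V_out ≈ 25.3 V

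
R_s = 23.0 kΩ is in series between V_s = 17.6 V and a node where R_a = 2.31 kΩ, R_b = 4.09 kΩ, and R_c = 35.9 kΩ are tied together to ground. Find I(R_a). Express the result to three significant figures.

Combine the parallel branches: R_p = (1/2.31 + 1/4.09 + 1/35.9)⁻¹ = 1.418 kΩ.
V_A by voltage divider: V_A = 17.6 × 1.418/(23.0 + 1.418) = 1.022 V.
Branch current I = V_A/R_a = 1.022/2.31 = 0.4424 mA.

I ≈ 0.442 mA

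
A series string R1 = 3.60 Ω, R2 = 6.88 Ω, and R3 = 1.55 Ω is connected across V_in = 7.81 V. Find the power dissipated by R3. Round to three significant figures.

The common current is I = 7.81/12.03 = 0.6492 A.
V(R3) = I·R = 1.006 V; P = V·I = 1.006 × 0.6492 = 0.6533 W.

P ≈ 0.653 W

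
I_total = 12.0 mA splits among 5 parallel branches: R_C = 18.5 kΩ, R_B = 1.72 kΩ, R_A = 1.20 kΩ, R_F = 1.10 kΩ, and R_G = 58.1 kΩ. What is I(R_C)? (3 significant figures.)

Conductances: ΣG = 1/18.5 + 1/1.72 + 1/1.20 + 1/1.10 + 1/58.1 = 2.395 (1/kΩ).
By the current-divider rule, I = I_total · G_k/ΣG = 12.0 × 0.02257 = 0.2708 mA.

I ≈ 0.271 mA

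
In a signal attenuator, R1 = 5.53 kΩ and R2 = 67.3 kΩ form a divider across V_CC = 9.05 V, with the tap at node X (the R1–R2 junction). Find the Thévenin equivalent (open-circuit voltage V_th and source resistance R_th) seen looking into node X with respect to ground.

V_th ≈ 8.36 V, R_th ≈ 5.11 kΩ

Open-circuit (no load on X): V_th = V_CC · R2/(R1 + R2) = 9.05 × 67.3/(5.530 + 67.3) = 8.363 V.
Zeroing V_CC shorts the top of R1 to ground, so R_th = R1 ‖ R2 = 5.110 kΩ.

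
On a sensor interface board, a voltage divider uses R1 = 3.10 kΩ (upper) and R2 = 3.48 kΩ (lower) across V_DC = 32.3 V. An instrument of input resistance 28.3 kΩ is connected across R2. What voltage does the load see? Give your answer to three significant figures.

R2 ‖ R_L = (3.48 × 28.3)/(3.48 + 28.3) = 3.099 kΩ.
Now apply the divider: V_out = 32.3 × 0.4999 = 16.15 V.

V_out ≈ 16.1 V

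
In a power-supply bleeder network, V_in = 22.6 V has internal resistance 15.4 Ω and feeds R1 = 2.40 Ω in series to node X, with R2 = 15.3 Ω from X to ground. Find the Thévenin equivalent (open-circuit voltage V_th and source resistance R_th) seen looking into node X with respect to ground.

V_th ≈ 10.4 V, R_th ≈ 8.23 Ω

R1' = 15.4 + 2.40 = 17.80 Ω (source resistance + R1).
V_th is the unloaded tap voltage: V_in · R2/(R1'+R2) = 22.6 × 0.4622 = 10.45 V.
With V_in suppressed (replaced by a short), R_th = R1' ‖ R2 = (17.80 × 15.3)/(17.80 + 15.3) = 8.228 Ω.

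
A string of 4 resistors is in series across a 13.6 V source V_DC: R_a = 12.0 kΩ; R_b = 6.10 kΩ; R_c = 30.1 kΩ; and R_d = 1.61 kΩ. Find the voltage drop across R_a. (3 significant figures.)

V ≈ 3.28 V

ΣR = 12.0 + 6.10 + 30.1 + 1.61 = 49.81 kΩ.
By the voltage-divider rule, V = 13.6 × 12.00/49.81 = 3.276 V.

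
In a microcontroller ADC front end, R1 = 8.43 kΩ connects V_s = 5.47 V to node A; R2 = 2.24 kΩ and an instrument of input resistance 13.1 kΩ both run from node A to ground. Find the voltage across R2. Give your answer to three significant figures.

The load sits in parallel with R2, giving an effective lower resistance R2' = R2·R_L/(R2+R_L) = 1.913 kΩ.
Now apply the divider: V_out = 5.47 × 0.1849 = 1.012 V.
(Unloaded it would be 1.15 V; the load pulls it down.)

V_out ≈ 1.01 V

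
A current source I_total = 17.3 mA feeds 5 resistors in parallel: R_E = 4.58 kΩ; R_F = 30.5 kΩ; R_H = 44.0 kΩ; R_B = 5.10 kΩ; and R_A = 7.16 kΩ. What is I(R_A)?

I ≈ 3.96 mA

ΣG = 1/4.58 + 1/30.5 + 1/44.0 + 1/5.10 + 1/7.16 = 0.6096.
Current divider: I(R_A) = I_total · G_k/ΣG = 17.3 × (0.1397/0.6096) = 17.3 × 0.2291 = 3.964 mA.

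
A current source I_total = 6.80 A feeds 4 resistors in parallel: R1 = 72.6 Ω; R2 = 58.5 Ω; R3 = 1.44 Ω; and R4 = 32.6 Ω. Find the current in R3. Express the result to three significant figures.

Total conductance ΣG = 1/72.6 + 1/58.5 + 1/1.44 + 1/32.6 = 0.7560 (units of 1/Ω).
Current divider: I(R3) = I_total · G_k/ΣG = 6.80 × (0.6944/0.7560) = 6.80 × 0.9186 = 6.246 A.

I ≈ 6.25 A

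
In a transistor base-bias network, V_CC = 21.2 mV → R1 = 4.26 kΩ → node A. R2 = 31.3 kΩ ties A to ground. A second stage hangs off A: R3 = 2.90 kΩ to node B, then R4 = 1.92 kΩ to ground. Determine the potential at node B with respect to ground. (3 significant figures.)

V_B ≈ 4.18 mV

The second stage (R3 + R4 = 4.820 kΩ) loads node A in parallel with R2.
R2 ‖ (R3+R4) = 4.177 kΩ.
So V_A = 21.2 × 0.4951 = 10.50 mV.
V_B = V_A × 0.3983 = 4.181 mV.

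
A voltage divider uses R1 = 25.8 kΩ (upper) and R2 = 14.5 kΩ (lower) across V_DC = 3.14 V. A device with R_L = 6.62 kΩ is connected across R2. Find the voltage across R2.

V_out ≈ 0.470 V

The load sits in parallel with R2, giving an effective lower resistance R2' = R2·R_L/(R2+R_L) = 4.545 kΩ.
Voltage divider with the loaded lower leg: V_out = 3.14 × 4.545/(25.8 + 4.545) = 3.14 × 0.1498 = 0.4703 V.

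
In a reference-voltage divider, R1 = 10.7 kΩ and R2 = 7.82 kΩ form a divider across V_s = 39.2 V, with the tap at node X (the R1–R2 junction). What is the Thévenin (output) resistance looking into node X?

R_th ≈ 4.52 kΩ

Zeroing V_s shorts the top of R1 to ground, so R_th = R1 ‖ R2 = 4.518 kΩ.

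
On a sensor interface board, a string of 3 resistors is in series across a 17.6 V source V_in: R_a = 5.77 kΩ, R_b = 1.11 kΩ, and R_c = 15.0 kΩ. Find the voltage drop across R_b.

Total series resistance ΣR = 5.77 + 1.11 + 15.0 = 21.88 kΩ.
Voltage divider: V = V_in · (1.110 / 21.88) = 17.6 × 0.05073 = 0.8929 V.

V ≈ 0.893 V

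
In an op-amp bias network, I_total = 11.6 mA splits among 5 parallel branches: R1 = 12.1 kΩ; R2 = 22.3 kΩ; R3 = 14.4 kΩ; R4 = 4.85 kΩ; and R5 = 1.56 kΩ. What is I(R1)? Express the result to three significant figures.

I ≈ 0.918 mA

ΣG = 1/12.1 + 1/22.3 + 1/14.4 + 1/4.85 + 1/1.56 = 1.044.
By the current-divider rule, I = I_total · G_k/ΣG = 11.6 × 0.07915 = 0.9181 mA.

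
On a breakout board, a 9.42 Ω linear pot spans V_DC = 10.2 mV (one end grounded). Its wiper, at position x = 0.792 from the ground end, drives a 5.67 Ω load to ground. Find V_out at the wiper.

Split the track: R_lower = x·R_p = 7.461 Ω, R_upper = (1−x)·R_p = 1.959 Ω.
R_L loads the lower segment: effective lower R = 3.222 Ω.
V_out = 10.2 × 3.222/(1.959 + 3.222) = 6.343 mV.

V_out ≈ 6.34 mV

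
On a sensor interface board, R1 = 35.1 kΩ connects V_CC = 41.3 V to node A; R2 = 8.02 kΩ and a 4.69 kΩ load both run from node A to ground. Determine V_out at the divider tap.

First combine the lower leg with the load: R2 ‖ R_L = 2.959 kΩ.
Voltage divider with the loaded lower leg: V_out = 41.3 × 2.959/(35.1 + 2.959) = 41.3 × 0.07776 = 3.211 V.
(Unloaded it would be 7.68 V; the load pulls it down.)

V_out ≈ 3.21 V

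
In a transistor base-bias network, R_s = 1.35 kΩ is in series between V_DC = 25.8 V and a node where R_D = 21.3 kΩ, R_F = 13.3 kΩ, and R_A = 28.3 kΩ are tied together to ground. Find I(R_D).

Parallel bank: R_p = 1/(1/21.3 + 1/13.3 + 1/28.3) = 6.350 kΩ.
V_A by voltage divider: V_A = 25.8 × 6.350/(1.35 + 6.350) = 21.28 V.
I(R_D) = V_A / R_D = 21.28/21.3 = 0.9989 mA.
(Check via current divider: I_total = 3.351 mA; share G_k/ΣG = 0.2981 → same result.)

I ≈ 0.999 mA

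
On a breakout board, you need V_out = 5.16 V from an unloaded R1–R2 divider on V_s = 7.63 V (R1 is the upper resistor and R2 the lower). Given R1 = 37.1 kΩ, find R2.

Required fraction k = V_out/V_s = 0.6763.
R2 = R1 · 0.6763/(1 − 0.6763) = 77.50 kΩ.

R2 ≈ 77.5 kΩ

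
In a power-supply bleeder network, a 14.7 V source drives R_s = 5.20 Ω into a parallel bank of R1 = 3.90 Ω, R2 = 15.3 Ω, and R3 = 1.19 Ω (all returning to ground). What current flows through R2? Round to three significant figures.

Equivalent of the parallel group: R_p = 0.8605 Ω.
V_A by voltage divider: V_A = 14.7 × 0.8605/(5.20 + 0.8605) = 2.087 V.
Branch current I = V_A/R2 = 2.087/15.3 = 0.1364 A.

I ≈ 0.136 A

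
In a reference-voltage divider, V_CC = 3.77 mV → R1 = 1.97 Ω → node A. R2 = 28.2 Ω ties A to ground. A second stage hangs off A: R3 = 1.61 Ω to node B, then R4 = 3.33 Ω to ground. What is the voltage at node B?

V_B ≈ 1.73 mV

Node A sees R2 in parallel with the series input of stage 2, R3 + R4 = 4.940 Ω.
Effective lower resistance at A: R2 ‖ 4.940 = 4.204 Ω.
First divider: V_A = V_CC · 4.204/(1.97 + 4.204) = 2.567 mV.
Then the unloaded second divider: V_B = V_A × R4/(R3+R4) = 2.567 × 0.6741 = 1.730 mV.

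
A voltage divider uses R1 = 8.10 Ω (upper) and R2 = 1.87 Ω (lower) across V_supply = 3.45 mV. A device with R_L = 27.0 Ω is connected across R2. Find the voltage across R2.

First combine the lower leg with the load: R2 ‖ R_L = 1.749 Ω.
Voltage divider with the loaded lower leg: V_out = 3.45 × 1.749/(8.10 + 1.749) = 3.45 × 0.1776 = 0.6126 mV.

V_out ≈ 0.613 mV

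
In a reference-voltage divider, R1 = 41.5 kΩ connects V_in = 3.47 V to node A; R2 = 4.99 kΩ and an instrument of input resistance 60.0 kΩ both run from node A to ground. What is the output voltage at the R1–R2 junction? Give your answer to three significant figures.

V_out ≈ 0.347 V

R2 ‖ R_L = (4.99 × 60.0)/(4.99 + 60.0) = 4.607 kΩ.
Voltage divider with the loaded lower leg: V_out = 3.47 × 4.607/(41.5 + 4.607) = 3.47 × 0.09992 = 0.3467 V.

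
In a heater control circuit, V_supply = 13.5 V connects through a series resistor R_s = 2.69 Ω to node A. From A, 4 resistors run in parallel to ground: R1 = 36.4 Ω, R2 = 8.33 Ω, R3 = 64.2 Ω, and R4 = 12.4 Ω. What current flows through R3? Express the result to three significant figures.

I ≈ 0.127 A

Combine the parallel branches: R_p = (1/36.4 + 1/8.33 + 1/64.2 + 1/12.4)⁻¹ = 4.103 Ω.
V_A = 13.5 × 4.103/6.793 = 8.154 V.
Branch current I = V_A/R3 = 8.154/64.2 = 0.1270 A.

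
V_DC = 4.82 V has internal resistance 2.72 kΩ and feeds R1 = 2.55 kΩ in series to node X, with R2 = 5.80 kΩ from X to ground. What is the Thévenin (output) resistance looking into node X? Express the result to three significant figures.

R1' = 2.72 + 2.55 = 5.270 kΩ (source resistance + R1).
Zeroing V_DC shorts the top of R1' to ground, so R_th = R1' ‖ R2 = 2.761 kΩ.

R_th ≈ 2.76 kΩ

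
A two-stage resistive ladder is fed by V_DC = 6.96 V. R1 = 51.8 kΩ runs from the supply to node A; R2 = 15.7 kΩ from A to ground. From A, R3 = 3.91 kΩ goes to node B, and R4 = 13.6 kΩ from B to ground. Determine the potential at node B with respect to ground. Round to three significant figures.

Node A sees R2 in parallel with the series input of stage 2, R3 + R4 = 17.51 kΩ.
R2 ‖ (R3+R4) = 8.278 kΩ.
So V_A = 6.96 × 0.1378 = 0.9590 V.
V_B = V_A × 0.7767 = 0.7448 V.

V_B ≈ 0.745 V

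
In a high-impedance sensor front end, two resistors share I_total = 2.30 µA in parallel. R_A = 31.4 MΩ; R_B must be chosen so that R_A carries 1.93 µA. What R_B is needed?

Two-branch current divider: I_A = I_total · R_B/(R_A + R_B).
1.93/2.30 = R_B/(R_A + R_B) → R_B = R_A · (0.8391)/(1 − 0.8391) = 31.4 × 5.216 = 163.8 MΩ.

R_B ≈ 164 MΩ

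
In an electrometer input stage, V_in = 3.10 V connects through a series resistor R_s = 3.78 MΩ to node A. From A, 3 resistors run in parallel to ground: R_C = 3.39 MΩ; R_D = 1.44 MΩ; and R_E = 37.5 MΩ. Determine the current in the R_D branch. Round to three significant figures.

I ≈ 0.445 µA

Parallel bank: R_p = 1/(1/3.39 + 1/1.44 + 1/37.5) = 0.9842 MΩ.
V_A by voltage divider: V_A = 3.10 × 0.9842/(3.78 + 0.9842) = 0.6404 V.
I(R_D) = V_A / R_D = 0.6404/1.44 = 0.4447 µA.
(Check via current divider: I_total = 0.6507 µA; share G_k/ΣG = 0.6834 → same result.)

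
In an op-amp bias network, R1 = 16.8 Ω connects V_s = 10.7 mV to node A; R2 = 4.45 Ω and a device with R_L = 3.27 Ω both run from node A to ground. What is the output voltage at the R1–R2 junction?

First combine the lower leg with the load: R2 ‖ R_L = 1.885 Ω.
Now apply the divider: V_out = 10.7 × 0.1009 = 1.079 mV.

V_out ≈ 1.08 mV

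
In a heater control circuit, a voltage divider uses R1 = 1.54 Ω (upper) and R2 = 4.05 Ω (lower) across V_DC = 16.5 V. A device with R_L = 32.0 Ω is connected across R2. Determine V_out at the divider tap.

V_out ≈ 11.6 V

The load sits in parallel with R2, giving an effective lower resistance R2' = R2·R_L/(R2+R_L) = 3.595 Ω.
Then V_out = V_DC · R2'/(R1 + R2') = 16.5 × 3.595/5.135 = 11.55 V.
(Unloaded it would be 12.0 V; the load pulls it down.)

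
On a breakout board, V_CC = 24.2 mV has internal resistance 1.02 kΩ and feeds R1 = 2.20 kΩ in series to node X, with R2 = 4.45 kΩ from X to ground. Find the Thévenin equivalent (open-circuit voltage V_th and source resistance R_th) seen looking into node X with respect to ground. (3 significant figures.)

V_th ≈ 14.0 mV, R_th ≈ 1.87 kΩ

R1' = 1.02 + 2.20 = 3.220 kΩ (source resistance + R1).
V_th is the unloaded tap voltage: V_CC · R2/(R1'+R2) = 24.2 × 0.5802 = 14.04 mV.
Looking into X with the source shorted: R_th = R1'·R2/(R1'+R2) = 3.220 × 4.45/7.670 = 1.868 kΩ.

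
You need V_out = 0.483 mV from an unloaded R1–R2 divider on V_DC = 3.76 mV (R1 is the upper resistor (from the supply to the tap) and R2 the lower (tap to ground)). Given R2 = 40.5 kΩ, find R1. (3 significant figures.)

R1 ≈ 275 kΩ

Required fraction k = V_out/V_DC = 0.1285.
So R1 = R2 · (V_DC/V_out − 1) = 40.5 × (3.76/0.483 − 1) = 40.5 × 6.785 = 274.8 kΩ.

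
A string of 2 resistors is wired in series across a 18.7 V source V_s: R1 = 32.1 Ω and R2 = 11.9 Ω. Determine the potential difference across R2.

Series total: ΣR = 32.1 + 11.9 = 44.00 Ω.
V = V_s · R/ΣR = 18.7 × 0.2705 = 5.058 V.

V ≈ 5.06 V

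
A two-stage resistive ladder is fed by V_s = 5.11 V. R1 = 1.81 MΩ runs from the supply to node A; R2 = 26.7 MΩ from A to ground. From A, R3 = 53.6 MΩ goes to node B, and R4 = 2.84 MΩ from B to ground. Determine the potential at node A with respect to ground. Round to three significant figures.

V_A ≈ 4.65 V

Looking into the second stage from A: R3 + R4 = 56.44 MΩ appears in parallel with R2.
Effective lower resistance at A: R2 ‖ 56.44 = 18.13 MΩ.
First divider: V_A = V_s · 18.13/(1.81 + 18.13) = 4.646 V.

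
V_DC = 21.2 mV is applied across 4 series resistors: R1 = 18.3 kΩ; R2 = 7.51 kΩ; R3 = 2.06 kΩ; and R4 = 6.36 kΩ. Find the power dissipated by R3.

ΣR = 34.23 kΩ → I = 21.2/34.23 = 0.6193 µA.
P = I²R = 0.3836 × 2.06 = 0.7902 nW.

P ≈ 0.790 nW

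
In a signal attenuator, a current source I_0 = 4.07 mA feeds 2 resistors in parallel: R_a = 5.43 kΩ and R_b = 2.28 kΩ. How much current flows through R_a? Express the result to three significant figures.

I ≈ 1.20 mA

For two parallel branches, I_k = I_0 · (other R)/(sum of R).
So I = 4.07 × 2.28/7.710 = 1.204 mA.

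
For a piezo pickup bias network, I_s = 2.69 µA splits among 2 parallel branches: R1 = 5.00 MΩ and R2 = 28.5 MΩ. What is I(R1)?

I ≈ 2.29 µA

With just two branches, the current splits inversely with resistance.
So I = 2.69 × 28.5/33.50 = 2.289 µA.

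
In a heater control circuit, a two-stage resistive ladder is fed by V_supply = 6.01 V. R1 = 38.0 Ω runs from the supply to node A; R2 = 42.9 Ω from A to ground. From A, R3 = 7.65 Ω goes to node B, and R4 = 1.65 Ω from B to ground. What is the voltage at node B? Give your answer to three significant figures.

Node A sees R2 in parallel with the series input of stage 2, R3 + R4 = 9.300 Ω.
R2 ‖ (R3+R4) = 7.643 Ω.
So V_A = 6.01 × 0.1675 = 1.006 V.
Stage 2 is unloaded, so V_B = V_A · R4/(R3+R4) = 1.006 × 1.65/9.300 = 0.1786 V.

V_B ≈ 0.179 V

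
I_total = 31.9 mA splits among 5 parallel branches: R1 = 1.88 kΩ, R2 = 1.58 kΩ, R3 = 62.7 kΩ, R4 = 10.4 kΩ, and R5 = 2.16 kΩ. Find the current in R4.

Conductances: ΣG = 1/1.88 + 1/1.58 + 1/62.7 + 1/10.4 + 1/2.16 = 1.740 (1/kΩ).
By the current-divider rule, I = I_total · G_k/ΣG = 31.9 × 0.05526 = 1.763 mA.

I ≈ 1.76 mA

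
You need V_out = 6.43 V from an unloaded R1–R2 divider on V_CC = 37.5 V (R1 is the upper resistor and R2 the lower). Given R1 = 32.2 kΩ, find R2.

R2 ≈ 6.66 kΩ

V_out/V_CC = R2/(R1+R2) = 0.1715.
Rearranging, R2 = R1·k/(1−k) = 32.2 × 0.2070 = 6.664 kΩ.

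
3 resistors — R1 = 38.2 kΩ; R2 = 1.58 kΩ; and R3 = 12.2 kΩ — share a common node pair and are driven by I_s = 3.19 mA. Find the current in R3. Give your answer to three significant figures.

Conductances: ΣG = 1/38.2 + 1/1.58 + 1/12.2 = 0.7411 (1/kΩ).
By the current-divider rule, I = I_s · G_k/ΣG = 3.19 × 0.1106 = 0.3528 mA.

I ≈ 0.353 mA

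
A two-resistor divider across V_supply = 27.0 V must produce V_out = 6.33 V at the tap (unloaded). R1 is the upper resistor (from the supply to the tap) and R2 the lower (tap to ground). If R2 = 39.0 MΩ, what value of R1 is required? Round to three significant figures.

R1 ≈ 127 MΩ

V_out/V_supply = R2/(R1+R2) = 0.2344.
R1 = R2·(1/k − 1) = 39.0 × 3.265 = 127.4 MΩ.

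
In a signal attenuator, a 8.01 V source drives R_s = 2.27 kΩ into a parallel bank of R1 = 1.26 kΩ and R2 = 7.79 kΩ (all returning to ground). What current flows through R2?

Equivalent of the parallel group: R_p = 1.085 kΩ.
V_A by voltage divider: V_A = 8.01 × 1.085/(2.27 + 1.085) = 2.590 V.
I(R2) = V_A / R2 = 2.590/7.79 = 0.3324 mA.

I ≈ 0.332 mA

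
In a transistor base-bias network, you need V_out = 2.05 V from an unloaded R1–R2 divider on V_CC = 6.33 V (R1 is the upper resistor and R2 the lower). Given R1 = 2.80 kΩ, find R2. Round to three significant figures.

R2 ≈ 1.34 kΩ

The divider ratio is R2/(R1+R2) = 2.05/6.33 = 0.3239.
Rearranging, R2 = R1·k/(1−k) = 2.80 × 0.4790 = 1.341 kΩ.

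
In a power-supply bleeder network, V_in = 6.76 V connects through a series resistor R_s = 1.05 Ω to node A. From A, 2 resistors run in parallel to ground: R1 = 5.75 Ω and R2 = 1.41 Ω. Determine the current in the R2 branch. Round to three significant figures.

Equivalent of the parallel group: R_p = 1.132 Ω.
V_A by voltage divider: V_A = 6.76 × 1.132/(1.05 + 1.132) = 3.508 V.
Branch current I = V_A/R2 = 3.508/1.41 = 2.488 A.

I ≈ 2.49 A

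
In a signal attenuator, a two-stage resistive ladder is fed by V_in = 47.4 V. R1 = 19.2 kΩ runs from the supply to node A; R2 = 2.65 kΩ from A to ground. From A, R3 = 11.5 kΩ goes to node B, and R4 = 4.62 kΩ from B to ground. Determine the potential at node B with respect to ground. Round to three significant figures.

The second stage (R3 + R4 = 16.12 kΩ) loads node A in parallel with R2.
Effective lower resistance at A: R2 ‖ 16.12 = 2.276 kΩ.
So V_A = 47.4 × 0.1060 = 5.023 V.
V_B = V_A × 0.2866 = 1.440 V.

V_B ≈ 1.44 V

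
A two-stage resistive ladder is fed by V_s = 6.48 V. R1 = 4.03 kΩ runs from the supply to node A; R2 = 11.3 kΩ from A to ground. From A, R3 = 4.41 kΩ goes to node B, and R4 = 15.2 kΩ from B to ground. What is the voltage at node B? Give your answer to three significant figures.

Node A sees R2 in parallel with the series input of stage 2, R3 + R4 = 19.61 kΩ.
Effective lower resistance at A: R2 ‖ 19.61 = 7.169 kΩ.
So V_A = 6.48 × 0.6401 = 4.148 V.
V_B = V_A × 0.7751 = 3.215 V.

V_B ≈ 3.22 V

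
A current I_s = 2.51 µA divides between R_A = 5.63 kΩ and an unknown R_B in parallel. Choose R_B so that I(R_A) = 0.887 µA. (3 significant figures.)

The fraction through R_A equals R_B/(R_A+R_B).
With f = 0.3534, R_B = R_A · f/(1−f) = 5.63 × 0.5465 = 3.077 kΩ.

R_B ≈ 3.08 kΩ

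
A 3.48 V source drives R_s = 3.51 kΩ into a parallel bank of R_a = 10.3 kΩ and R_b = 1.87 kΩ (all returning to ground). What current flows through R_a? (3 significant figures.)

I ≈ 0.105 mA

Combine the parallel branches: R_p = (1/10.3 + 1/1.87)⁻¹ = 1.583 kΩ.
Node voltage V_A = V_in · R_p/(R_s + R_p) = 3.48 × 0.3108 = 1.081 V.
I(R_a) = V_A / R_a = 1.081/10.3 = 0.1050 mA.
(Check via current divider: I_total = 0.6833 mA; share G_k/ΣG = 0.1537 → same result.)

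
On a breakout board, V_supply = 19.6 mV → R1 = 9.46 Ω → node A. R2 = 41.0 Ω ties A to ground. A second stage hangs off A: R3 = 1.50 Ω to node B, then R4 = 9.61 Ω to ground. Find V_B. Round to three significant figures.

Node A sees R2 in parallel with the series input of stage 2, R3 + R4 = 11.11 Ω.
R2 ‖ (R3+R4) = 8.741 Ω.
So V_A = 19.6 × 0.4803 = 9.413 mV.
V_B = V_A × 0.8650 = 8.142 mV.

V_B ≈ 8.14 mV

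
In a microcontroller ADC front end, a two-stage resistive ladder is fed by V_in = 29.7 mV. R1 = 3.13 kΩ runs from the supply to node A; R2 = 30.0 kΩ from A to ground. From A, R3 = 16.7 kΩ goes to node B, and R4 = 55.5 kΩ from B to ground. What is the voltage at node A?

V_A ≈ 25.9 mV

Looking into the second stage from A: R3 + R4 = 72.20 kΩ appears in parallel with R2.
R2 ‖ (R3+R4) = 21.19 kΩ.
V_A = 29.7 × 21.19/(3.13 + 21.19) = 25.88 mV.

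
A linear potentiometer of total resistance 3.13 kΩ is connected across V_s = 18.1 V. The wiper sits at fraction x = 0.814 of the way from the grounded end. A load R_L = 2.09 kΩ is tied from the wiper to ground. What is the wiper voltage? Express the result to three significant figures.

V_out ≈ 12.0 V

Lower segment x·R_p = 2.548 kΩ; upper segment (1−x)·R_p = 0.5822 kΩ.
R_L loads the lower segment: effective lower R = 1.148 kΩ.
V_out = 18.1 × 1.148/(0.5822 + 1.148) = 12.01 V.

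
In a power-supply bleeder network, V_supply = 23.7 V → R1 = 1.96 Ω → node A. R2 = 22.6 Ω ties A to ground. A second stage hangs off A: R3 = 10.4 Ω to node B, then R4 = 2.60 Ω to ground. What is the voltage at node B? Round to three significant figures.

V_B ≈ 3.83 V

The second stage (R3 + R4 = 13.00 Ω) loads node A in parallel with R2.
Effective lower resistance at A: R2 ‖ 13.00 = 8.253 Ω.
So V_A = 23.7 × 0.8081 = 19.15 V.
V_B = V_A × 0.2000 = 3.830 V.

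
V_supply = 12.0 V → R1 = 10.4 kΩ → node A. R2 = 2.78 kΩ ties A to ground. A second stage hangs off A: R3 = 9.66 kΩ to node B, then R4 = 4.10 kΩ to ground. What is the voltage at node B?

V_B ≈ 0.650 V

The second stage (R3 + R4 = 13.76 kΩ) loads node A in parallel with R2.
Effective lower resistance at A: R2 ‖ 13.76 = 2.313 kΩ.
So V_A = 12.0 × 0.1819 = 2.183 V.
V_B = V_A × 0.2980 = 0.6505 V.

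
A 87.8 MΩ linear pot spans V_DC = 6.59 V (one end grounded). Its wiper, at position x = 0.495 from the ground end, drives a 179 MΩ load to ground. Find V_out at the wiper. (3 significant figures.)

V_out ≈ 2.91 V

The pot divides into 44.34 MΩ above the wiper and 43.46 MΩ below.
(x·R_p) ‖ R_L = 34.97 MΩ.
Loaded-divider output: V_out = 6.59 × 0.4409 = 2.906 V.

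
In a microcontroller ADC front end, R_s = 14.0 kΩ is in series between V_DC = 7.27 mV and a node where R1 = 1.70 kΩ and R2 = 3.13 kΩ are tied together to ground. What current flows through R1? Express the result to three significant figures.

I ≈ 0.312 µA

Parallel bank: R_p = 1/(1/1.70 + 1/3.13) = 1.102 kΩ.
V_A = 7.27 × 1.102/15.10 = 0.5303 mV.
I(R1) = V_A / R1 = 0.5303/1.70 = 0.3120 µA.
(Check via current divider: I_total = 0.4814 µA; share G_k/ΣG = 0.6480 → same result.)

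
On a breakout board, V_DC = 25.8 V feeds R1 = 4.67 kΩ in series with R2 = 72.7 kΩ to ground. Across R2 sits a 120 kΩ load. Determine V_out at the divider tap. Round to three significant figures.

V_out ≈ 23.4 V

R2 ‖ R_L = (72.7 × 120)/(72.7 + 120) = 45.27 kΩ.
Voltage divider with the loaded lower leg: V_out = 25.8 × 45.27/(4.67 + 45.27) = 25.8 × 0.9065 = 23.39 V.
(Unloaded it would be 24.2 V; the load pulls it down.)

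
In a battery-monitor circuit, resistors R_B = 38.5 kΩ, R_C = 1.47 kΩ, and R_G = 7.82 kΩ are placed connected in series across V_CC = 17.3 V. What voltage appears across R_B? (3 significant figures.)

V ≈ 13.9 V

Total series resistance ΣR = 38.5 + 1.47 + 7.82 = 47.79 kΩ.
V = V_CC · R/ΣR = 17.3 × 0.8056 = 13.94 V.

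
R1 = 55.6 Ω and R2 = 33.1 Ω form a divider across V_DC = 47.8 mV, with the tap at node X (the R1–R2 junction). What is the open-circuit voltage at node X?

Open-circuit (no load on X): V_th = V_DC · R2/(R1 + R2) = 47.8 × 33.1/(55.60 + 33.1) = 17.84 mV.

V_th ≈ 17.8 mV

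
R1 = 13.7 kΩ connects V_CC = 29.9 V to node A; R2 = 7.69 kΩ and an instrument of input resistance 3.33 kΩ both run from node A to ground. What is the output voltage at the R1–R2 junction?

V_out ≈ 4.34 V

The load sits in parallel with R2, giving an effective lower resistance R2' = R2·R_L/(R2+R_L) = 2.324 kΩ.
Now apply the divider: V_out = 29.9 × 0.1450 = 4.336 V.
(Unloaded it would be 10.7 V; the load pulls it down.)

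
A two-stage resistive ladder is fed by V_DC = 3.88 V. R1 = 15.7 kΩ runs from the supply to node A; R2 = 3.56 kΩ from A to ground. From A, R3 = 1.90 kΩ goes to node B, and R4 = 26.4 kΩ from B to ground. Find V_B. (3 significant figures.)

V_B ≈ 0.607 V

Node A sees R2 in parallel with the series input of stage 2, R3 + R4 = 28.30 kΩ.
R2 ‖ (R3+R4) = 3.162 kΩ.
So V_A = 3.88 × 0.1676 = 0.6505 V.
V_B = V_A × 0.9329 = 0.6068 V.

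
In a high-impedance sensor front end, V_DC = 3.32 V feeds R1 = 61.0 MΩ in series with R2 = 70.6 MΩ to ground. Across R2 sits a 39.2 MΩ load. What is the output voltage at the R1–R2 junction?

First combine the lower leg with the load: R2 ‖ R_L = 25.21 MΩ.
Now apply the divider: V_out = 3.32 × 0.2924 = 0.9707 V.
(Unloaded it would be 1.78 V; the load pulls it down.)

V_out ≈ 0.971 V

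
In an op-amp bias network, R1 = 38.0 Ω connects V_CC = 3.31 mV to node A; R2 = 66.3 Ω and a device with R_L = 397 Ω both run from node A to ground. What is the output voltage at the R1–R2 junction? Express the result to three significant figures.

First combine the lower leg with the load: R2 ‖ R_L = 56.81 Ω.
Then V_out = V_CC · R2'/(R1 + R2') = 3.31 × 56.81/94.81 = 1.983 mV.

V_out ≈ 1.98 mV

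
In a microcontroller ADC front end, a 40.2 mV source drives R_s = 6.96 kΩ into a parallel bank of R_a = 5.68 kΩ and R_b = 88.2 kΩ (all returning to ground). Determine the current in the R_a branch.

I ≈ 3.07 µA

Equivalent of the parallel group: R_p = 5.336 kΩ.
V_A by voltage divider: V_A = 40.2 × 5.336/(6.96 + 5.336) = 17.45 mV.
Branch current I = V_A/R_a = 17.45/5.68 = 3.071 µA.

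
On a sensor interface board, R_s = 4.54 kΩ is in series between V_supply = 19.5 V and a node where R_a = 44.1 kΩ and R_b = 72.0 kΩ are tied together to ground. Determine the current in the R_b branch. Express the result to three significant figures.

Equivalent of the parallel group: R_p = 27.35 kΩ.
V_A = 19.5 × 27.35/31.89 = 16.72 V.
I(R_b) = V_A / R_b = 16.72/72.0 = 0.2323 mA.
(Equivalently: I_total = 0.6115 mA, then current-divider fraction G_k/ΣG = 0.3798.)

I ≈ 0.232 mA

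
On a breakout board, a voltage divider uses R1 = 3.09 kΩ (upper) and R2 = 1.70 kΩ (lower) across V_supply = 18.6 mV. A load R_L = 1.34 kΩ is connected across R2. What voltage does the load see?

V_out ≈ 3.63 mV

The load sits in parallel with R2, giving an effective lower resistance R2' = R2·R_L/(R2+R_L) = 0.7493 kΩ.
Then V_out = V_supply · R2'/(R1 + R2') = 18.6 × 0.7493/3.839 = 3.630 mV.
(Unloaded it would be 6.60 mV; the load pulls it down.)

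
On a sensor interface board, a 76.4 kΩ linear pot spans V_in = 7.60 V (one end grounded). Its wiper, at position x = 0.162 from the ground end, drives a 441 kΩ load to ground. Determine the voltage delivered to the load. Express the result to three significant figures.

V_out ≈ 1.20 V

The pot divides into 64.02 kΩ above the wiper and 12.38 kΩ below.
(x·R_p) ‖ R_L = 12.04 kΩ.
Then V_out = V_in · 12.04/(64.02 + 12.04) = 1.203 V.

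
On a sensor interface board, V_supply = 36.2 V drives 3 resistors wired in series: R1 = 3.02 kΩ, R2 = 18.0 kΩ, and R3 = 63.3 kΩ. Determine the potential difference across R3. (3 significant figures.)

Total series resistance ΣR = 3.02 + 18.0 + 63.3 = 84.32 kΩ.
Voltage divider: V = V_supply · (63.30 / 84.32) = 36.2 × 0.7507 = 27.18 V.

V ≈ 27.2 V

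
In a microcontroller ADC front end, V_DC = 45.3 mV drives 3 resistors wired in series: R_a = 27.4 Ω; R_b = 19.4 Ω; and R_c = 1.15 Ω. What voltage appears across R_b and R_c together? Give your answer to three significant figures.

V ≈ 19.4 mV

Series total: ΣR = 27.4 + 19.4 + 1.15 = 47.95 Ω.
R_{R_b..R_c} = 19.4 + 1.15 = 20.55 Ω.
Voltage divider: V = V_DC · (20.55 / 47.95) = 45.3 × 0.4286 = 19.41 mV.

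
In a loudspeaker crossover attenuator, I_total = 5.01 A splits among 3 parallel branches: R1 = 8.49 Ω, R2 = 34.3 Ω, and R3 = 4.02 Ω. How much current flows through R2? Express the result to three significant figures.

Total conductance ΣG = 1/8.49 + 1/34.3 + 1/4.02 = 0.3957 (units of 1/Ω).
R2 takes the fraction G_k/ΣG = 0.02915/0.3957 = 0.07368, so I = 5.01 × 0.07368 = 0.3691 A.

I ≈ 0.369 A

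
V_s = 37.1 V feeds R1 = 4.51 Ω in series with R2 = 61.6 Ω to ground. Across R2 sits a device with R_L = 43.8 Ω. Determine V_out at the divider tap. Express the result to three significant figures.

The load sits in parallel with R2, giving an effective lower resistance R2' = R2·R_L/(R2+R_L) = 25.60 Ω.
Now apply the divider: V_out = 37.1 × 0.8502 = 31.54 V.

V_out ≈ 31.5 V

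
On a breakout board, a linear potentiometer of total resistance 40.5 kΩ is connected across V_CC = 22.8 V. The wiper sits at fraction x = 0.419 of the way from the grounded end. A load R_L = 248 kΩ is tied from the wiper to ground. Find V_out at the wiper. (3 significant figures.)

V_out ≈ 9.19 V

Split the track: R_lower = x·R_p = 16.97 kΩ, R_upper = (1−x)·R_p = 23.53 kΩ.
(x·R_p) ‖ R_L = 15.88 kΩ.
V_out = 22.8 × 15.88/(23.53 + 15.88) = 9.188 V.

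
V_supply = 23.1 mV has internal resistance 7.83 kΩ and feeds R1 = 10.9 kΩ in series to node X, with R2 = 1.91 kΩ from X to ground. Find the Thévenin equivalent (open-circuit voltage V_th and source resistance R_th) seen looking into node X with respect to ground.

R1' = 7.83 + 10.9 = 18.73 kΩ (source resistance + R1).
V_th is the unloaded tap voltage: V_supply · R2/(R1'+R2) = 23.1 × 0.09254 = 2.138 mV.
With V_supply suppressed (replaced by a short), R_th = R1' ‖ R2 = (18.73 × 1.91)/(18.73 + 1.91) = 1.733 kΩ.

V_th ≈ 2.14 mV, R_th ≈ 1.73 kΩ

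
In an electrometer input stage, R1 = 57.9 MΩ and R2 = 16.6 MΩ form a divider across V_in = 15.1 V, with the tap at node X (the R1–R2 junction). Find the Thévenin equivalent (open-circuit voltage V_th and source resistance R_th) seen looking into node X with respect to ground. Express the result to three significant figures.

V_th ≈ 3.36 V, R_th ≈ 12.9 MΩ

V_th is the unloaded tap voltage: V_in · R2/(R1+R2) = 15.1 × 0.2228 = 3.365 V.
With V_in suppressed (replaced by a short), R_th = R1 ‖ R2 = (57.90 × 16.6)/(57.90 + 16.6) = 12.90 MΩ.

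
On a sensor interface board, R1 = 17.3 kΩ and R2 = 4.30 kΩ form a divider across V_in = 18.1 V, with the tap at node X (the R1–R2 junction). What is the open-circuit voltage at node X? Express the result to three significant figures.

Open-circuit (no load on X): V_th = V_in · R2/(R1 + R2) = 18.1 × 4.30/(17.30 + 4.30) = 3.603 V.

V_th ≈ 3.60 V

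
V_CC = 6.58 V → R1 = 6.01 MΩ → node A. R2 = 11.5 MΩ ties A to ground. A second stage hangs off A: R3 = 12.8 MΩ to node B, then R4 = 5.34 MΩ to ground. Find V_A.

V_A ≈ 3.55 V

The second stage (R3 + R4 = 18.14 MΩ) loads node A in parallel with R2.
Effective lower resistance at A: R2 ‖ 18.14 = 7.038 MΩ.
First divider: V_A = V_CC · 7.038/(6.01 + 7.038) = 3.549 V.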